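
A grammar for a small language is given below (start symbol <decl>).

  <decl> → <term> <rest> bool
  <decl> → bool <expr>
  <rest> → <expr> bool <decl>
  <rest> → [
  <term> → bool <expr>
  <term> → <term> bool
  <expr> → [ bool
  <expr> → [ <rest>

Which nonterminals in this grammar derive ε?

No nonterminal has an empty production or an RHS whose symbols are all nullable.

{ } (none)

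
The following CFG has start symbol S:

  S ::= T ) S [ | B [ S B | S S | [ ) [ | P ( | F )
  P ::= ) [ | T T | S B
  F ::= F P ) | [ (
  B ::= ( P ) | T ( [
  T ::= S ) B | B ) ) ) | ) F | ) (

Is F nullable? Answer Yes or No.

No

No nonterminal in this grammar is nullable.
No production of F has an RHS whose symbols are all nullable, so F is not nullable.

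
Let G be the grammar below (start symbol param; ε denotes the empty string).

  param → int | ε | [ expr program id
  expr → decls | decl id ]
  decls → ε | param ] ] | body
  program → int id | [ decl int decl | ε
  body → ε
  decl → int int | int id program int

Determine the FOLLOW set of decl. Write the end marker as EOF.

{ id, int }

In expr → decl id ]: add FIRST(id ]) = { id }.
In program → [ decl int decl: add FIRST(int decl) = { int }.
In program → [ decl int decl: decl is at the end, add FOLLOW(program) = { id, int }.
Union: FOLLOW(decl) = { id, int }.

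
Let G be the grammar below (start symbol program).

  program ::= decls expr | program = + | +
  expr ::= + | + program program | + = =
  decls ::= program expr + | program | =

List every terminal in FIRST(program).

{ +, = }

From program ::= decls expr: add FIRST(decls) = { +, = }.
From program ::= program = +: add FIRST(program) = { +, = }.
program ::= + contributes {+}.
Union: FIRST(program) = { +, = }.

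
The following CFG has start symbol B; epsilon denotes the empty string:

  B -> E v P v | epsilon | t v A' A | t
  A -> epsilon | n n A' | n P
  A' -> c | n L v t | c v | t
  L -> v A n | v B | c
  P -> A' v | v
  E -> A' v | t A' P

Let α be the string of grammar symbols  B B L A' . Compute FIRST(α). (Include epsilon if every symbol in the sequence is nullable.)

Add FIRST(B)\{epsilon} = { c, n, t }; B is nullable, continue.
Add FIRST(B)\{epsilon} = { c, n, t }; B is nullable, continue.
Add FIRST(L) = { c, v }; L is not nullable, stop.

{ c, n, t, v }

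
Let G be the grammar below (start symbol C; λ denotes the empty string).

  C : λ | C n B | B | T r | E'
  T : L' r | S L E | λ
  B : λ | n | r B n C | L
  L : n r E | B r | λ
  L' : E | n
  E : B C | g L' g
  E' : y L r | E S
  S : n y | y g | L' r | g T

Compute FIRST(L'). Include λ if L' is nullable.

{ g, n, r, y, λ }

From L' : E: add FIRST(E) = { g, n, r, y, λ } (including λ since E is nullable).
L' : n contributes {n}.
Union: FIRST(L') = { g, n, r, y, λ }.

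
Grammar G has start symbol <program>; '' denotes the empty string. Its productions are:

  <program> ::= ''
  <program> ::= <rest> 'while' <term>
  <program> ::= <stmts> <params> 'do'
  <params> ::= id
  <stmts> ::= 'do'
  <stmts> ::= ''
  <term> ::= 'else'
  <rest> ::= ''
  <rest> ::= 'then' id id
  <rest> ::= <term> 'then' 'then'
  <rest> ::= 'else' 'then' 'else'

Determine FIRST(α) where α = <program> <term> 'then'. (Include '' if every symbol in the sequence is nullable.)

{ 'do', 'else', 'then', 'while', id }

Add FIRST(<program>)\{''} = { 'do', 'else', 'then', 'while', id }; <program> is nullable, continue.
Add FIRST(<term>) = { 'else' }; <term> is not nullable, stop.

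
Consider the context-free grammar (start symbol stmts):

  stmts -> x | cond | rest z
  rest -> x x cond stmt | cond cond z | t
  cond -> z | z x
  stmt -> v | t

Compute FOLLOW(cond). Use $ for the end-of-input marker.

In stmts -> cond: cond is at the end, add FOLLOW(stmts) = { $ }.
In rest -> x x cond stmt: add FIRST(stmt) = { t, v }.
In rest -> cond cond z: add FIRST(cond z) = { z }.
In rest -> cond cond z: add FIRST(z) = { z }.
Union: FOLLOW(cond) = { $, t, v, z }.

{ $, t, v, z }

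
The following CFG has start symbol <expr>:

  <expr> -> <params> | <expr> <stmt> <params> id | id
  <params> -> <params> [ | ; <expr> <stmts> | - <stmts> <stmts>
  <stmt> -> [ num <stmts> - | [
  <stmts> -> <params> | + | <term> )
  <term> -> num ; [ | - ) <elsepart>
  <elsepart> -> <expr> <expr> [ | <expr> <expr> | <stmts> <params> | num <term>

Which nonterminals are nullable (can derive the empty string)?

{ } (none)

No nonterminal has an empty production or an RHS whose symbols are all nullable.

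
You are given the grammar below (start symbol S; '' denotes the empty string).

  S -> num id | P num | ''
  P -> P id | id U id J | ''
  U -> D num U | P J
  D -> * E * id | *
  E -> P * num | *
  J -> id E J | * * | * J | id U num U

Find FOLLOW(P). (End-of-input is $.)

{ *, id, num }

In S -> P num: add FIRST(num) = { num }.
In P -> P id: add FIRST(id) = { id }.
In U -> P J: add FIRST(J) = { *, id }.
In E -> P * num: add FIRST(* num) = { * }.
Union: FOLLOW(P) = { *, id, num }.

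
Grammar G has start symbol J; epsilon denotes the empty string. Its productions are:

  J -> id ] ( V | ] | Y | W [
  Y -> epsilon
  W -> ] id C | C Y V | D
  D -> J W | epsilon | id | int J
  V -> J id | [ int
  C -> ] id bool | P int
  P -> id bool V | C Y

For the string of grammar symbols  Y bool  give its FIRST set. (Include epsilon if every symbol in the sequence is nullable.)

Add FIRST(Y)\{epsilon} = {  }; Y is nullable, continue.
bool is a terminal; add {bool} and stop.

{ bool }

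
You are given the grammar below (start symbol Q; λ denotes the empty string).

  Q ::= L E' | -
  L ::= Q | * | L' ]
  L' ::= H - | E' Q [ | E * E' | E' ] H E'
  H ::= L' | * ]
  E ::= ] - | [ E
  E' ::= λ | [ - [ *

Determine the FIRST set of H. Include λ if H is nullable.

From H ::= L': add FIRST(L') = { *, -, [, ] }.
H ::= * ] contributes {*}.
Union: FIRST(H) = { *, -, [, ] }.

{ *, -, [, ] }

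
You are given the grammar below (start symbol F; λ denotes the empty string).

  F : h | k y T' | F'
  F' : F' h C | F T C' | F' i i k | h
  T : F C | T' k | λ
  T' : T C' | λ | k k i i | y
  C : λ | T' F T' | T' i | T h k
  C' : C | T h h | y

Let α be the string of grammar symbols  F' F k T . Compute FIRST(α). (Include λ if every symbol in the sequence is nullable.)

Add FIRST(F') = { h, k }; F' is not nullable, stop.

{ h, k }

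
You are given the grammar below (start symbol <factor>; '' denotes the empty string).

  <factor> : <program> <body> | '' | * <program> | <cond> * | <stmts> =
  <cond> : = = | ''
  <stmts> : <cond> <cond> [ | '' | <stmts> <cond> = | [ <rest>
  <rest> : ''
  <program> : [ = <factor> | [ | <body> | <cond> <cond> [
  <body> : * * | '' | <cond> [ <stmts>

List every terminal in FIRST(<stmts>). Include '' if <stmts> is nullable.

{ =, [, '' }

From <stmts> : <cond> <cond> [: <cond>, <cond> nullable, take FIRST(<cond>) ∪ FIRST(<cond>) ∪ {[} = { =, [ }.
<stmts> : '' contributes ''.
From <stmts> : <stmts> <cond> =: <stmts>, <cond> nullable, take FIRST(<stmts>) ∪ FIRST(<cond>) ∪ {=} = { =, [ }.
<stmts> : [ <rest> contributes {[}.
Union: FIRST(<stmts>) = { =, [, '' }.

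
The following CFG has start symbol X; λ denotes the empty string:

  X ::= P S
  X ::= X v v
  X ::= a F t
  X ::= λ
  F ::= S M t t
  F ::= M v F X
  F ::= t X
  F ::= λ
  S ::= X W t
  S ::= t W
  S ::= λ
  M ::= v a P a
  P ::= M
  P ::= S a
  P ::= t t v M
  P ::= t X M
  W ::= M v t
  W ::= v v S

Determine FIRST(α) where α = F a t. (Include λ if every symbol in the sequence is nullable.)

Add FIRST(F)\{λ} = { a, t, v }; F is nullable, continue.
a is a terminal; add {a} and stop.

{ a, t, v }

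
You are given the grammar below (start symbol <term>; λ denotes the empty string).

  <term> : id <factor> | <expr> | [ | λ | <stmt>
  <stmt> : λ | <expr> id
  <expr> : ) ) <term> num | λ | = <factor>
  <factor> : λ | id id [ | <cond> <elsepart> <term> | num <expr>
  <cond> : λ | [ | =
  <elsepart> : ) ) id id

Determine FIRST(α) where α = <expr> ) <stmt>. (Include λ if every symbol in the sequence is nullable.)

Add FIRST(<expr>)\{λ} = { ), = }; <expr> is nullable, continue.
) is a terminal; add {)} and stop.

{ ), = }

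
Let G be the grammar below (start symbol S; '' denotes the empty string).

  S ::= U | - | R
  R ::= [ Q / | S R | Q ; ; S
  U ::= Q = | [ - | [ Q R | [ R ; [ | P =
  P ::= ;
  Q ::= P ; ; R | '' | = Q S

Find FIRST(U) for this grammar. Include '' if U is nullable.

From U ::= Q =: Q nullable, take FIRST(Q) ∪ {=} = { ;, = }.
U ::= [ - contributes {[}.
U ::= [ Q R contributes {[}.
U ::= [ R ; [ contributes {[}.
From U ::= P =: add FIRST(P) = { ; }.
Union: FIRST(U) = { ;, =, [ }.

{ ;, =, [ }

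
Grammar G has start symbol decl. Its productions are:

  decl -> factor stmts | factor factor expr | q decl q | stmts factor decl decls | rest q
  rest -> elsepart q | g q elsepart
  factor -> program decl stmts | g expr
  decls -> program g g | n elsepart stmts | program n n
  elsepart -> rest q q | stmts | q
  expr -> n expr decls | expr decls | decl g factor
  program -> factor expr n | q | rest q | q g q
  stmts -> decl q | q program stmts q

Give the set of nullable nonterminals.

No nonterminal has an empty production or an RHS whose symbols are all nullable.

{ } (none)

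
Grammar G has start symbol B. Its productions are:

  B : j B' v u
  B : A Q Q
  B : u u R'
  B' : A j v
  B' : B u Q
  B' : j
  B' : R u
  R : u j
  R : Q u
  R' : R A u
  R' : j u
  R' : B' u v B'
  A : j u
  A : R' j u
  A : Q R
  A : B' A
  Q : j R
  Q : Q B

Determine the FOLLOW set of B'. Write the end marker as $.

In B : j B' v u: add FIRST(v u) = { v }.
In R' : B' u v B': add FIRST(u v B') = { u }.
In R' : B' u v B': B' is at the end, add FOLLOW(R') = { $, j, u, v }.
In A : B' A: add FIRST(A) = { j, u }.
Union: FOLLOW(B') = { $, j, u, v }.

{ $, j, u, v }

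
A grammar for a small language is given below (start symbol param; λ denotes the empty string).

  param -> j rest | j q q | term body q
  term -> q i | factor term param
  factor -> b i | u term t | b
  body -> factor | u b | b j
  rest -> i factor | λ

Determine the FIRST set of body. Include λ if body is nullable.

{ b, u }

From body -> factor: add FIRST(factor) = { b, u }.
body -> u b contributes {u}.
body -> b j contributes {b}.
Union: FIRST(body) = { b, u }.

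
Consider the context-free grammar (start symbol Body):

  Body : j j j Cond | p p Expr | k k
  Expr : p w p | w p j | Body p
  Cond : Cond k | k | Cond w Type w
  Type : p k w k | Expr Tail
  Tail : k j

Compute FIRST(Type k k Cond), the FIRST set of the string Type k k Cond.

{ j, k, p, w }

Add FIRST(Type) = { j, k, p, w }; Type is not nullable, stop.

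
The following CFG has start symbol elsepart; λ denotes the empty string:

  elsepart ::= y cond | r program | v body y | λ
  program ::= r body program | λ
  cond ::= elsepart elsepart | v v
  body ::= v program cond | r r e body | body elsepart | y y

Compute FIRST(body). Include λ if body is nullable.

{ r, v, y }

body ::= v program cond contributes {v}.
body ::= r r e body contributes {r}.
From body ::= body elsepart: add FIRST(body) = { r, v, y }.
body ::= y y contributes {y}.
Union: FIRST(body) = { r, v, y }.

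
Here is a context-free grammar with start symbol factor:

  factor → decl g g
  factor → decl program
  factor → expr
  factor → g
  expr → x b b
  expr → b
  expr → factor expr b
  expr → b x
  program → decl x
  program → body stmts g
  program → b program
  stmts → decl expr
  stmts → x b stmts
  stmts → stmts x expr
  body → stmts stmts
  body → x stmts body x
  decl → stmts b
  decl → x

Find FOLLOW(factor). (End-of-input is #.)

factor is the start symbol, so # ∈ FOLLOW(factor).
In expr → factor expr b: add FIRST(expr b) = { b, g, x }.
Union: FOLLOW(factor) = { #, b, g, x }.

{ #, b, g, x }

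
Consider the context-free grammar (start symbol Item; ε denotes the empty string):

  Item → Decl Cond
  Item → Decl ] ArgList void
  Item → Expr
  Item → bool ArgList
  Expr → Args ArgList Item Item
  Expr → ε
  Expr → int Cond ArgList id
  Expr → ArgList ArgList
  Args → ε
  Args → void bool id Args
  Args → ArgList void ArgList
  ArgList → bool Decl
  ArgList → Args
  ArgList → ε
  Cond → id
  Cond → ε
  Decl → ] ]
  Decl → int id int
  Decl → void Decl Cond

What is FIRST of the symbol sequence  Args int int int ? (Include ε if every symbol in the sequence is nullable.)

{ bool, int, void }

Add FIRST(Args)\{ε} = { bool, void }; Args is nullable, continue.
int is a terminal; add {int} and stop.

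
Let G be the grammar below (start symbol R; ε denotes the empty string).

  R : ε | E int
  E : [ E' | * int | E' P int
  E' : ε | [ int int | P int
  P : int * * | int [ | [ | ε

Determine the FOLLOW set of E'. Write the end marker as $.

In E : [ E': E' is at the end, add FOLLOW(E) = { int }.
In E : E' P int: add FIRST(P int) = { [, int }.
Union: FOLLOW(E') = { [, int }.

{ [, int }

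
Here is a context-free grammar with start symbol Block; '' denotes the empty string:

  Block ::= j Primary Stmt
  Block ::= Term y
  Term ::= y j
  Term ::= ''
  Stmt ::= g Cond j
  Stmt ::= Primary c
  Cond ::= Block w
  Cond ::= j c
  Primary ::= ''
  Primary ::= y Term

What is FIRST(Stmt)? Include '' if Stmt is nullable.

{ c, g, y }

Stmt ::= g Cond j contributes {g}.
From Stmt ::= Primary c: Primary nullable, take FIRST(Primary) ∪ {c} = { c, y }.
Union: FIRST(Stmt) = { c, g, y }.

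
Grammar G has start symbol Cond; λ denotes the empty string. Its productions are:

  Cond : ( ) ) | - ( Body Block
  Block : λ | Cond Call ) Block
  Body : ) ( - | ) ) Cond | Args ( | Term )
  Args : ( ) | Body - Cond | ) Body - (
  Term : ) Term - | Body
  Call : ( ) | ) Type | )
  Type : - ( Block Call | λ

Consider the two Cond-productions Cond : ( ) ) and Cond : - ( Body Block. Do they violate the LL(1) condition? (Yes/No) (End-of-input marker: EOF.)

FIRST(( ) )) = { ( } and FIRST(- ( Body Block) = { - }.
The FIRST sets are disjoint and neither alternative is nullable — no conflict.

No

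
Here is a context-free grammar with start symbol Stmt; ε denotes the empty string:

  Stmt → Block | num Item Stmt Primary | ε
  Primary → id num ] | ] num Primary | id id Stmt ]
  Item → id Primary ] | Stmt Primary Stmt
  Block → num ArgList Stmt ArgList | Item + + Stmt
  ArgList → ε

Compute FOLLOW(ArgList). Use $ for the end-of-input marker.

{ $, +, ], id, num }

In Block → num ArgList Stmt ArgList: add FIRST(Stmt ArgList)\{ε} = { ], id, num }.
  Since Stmt ArgList is nullable, also add FOLLOW(Block) = { $, +, ], id, num }.
In Block → num ArgList Stmt ArgList: ArgList is at the end, add FOLLOW(Block) = { $, +, ], id, num }.
Union: FOLLOW(ArgList) = { $, +, ], id, num }.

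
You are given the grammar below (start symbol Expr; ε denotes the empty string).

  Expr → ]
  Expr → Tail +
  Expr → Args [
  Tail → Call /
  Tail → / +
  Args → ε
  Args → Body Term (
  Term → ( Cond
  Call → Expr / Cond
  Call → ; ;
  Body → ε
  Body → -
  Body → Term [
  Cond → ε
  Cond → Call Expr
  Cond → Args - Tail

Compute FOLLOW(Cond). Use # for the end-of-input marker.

{ (, -, /, ;, [, ] }

In Term → ( Cond: Cond is at the end, add FOLLOW(Term) = { (, [ }.
In Call → Expr / Cond: Cond is at the end, add FOLLOW(Call) = { (, -, /, ;, [, ] }.
Union: FOLLOW(Cond) = { (, -, /, ;, [, ] }.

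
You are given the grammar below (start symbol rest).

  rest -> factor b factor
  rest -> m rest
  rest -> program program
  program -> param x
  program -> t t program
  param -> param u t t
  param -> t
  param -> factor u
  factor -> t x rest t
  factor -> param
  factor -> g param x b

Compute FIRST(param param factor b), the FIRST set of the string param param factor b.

Add FIRST(param) = { g, t }; param is not nullable, stop.

{ g, t }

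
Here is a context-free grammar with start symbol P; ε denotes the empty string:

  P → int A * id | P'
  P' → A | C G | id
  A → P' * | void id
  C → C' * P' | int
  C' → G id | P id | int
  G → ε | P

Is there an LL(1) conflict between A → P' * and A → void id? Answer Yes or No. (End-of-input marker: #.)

FIRST(P' *) = { id, int, void } and FIRST(void id) = { void }.
Both contain void, so the two alternatives are not disjoint — LL(1) conflict.

Yes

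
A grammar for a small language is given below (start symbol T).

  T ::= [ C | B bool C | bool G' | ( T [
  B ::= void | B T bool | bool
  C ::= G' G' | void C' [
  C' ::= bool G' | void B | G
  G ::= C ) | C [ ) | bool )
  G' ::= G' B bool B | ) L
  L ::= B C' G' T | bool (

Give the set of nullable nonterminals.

{ } (none)

No nonterminal has an empty production or an RHS whose symbols are all nullable.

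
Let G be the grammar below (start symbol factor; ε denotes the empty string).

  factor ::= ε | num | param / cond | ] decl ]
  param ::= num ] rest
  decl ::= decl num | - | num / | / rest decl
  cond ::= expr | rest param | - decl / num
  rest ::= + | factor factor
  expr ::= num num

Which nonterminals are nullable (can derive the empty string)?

Directly nullable (have an ε-production): factor.
rest ::= factor factor with every symbol nullable, so rest is nullable.
No other nonterminal has a production whose RHS symbols are all nullable.

{ factor, rest }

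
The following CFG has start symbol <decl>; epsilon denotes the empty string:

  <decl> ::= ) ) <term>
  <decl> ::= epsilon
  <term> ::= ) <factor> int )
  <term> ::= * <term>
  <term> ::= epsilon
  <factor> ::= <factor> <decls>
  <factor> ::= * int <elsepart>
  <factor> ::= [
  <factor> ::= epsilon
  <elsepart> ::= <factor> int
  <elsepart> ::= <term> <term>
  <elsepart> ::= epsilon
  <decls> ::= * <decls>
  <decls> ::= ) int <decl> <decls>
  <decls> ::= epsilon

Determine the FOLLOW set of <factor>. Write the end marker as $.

{ ), *, int }

In <term> ::= ) <factor> int ): add FIRST(int )) = { int }.
In <factor> ::= <factor> <decls>: add FIRST(<decls>)\{epsilon} = { ), * }.
  Since <decls> is nullable, also add FOLLOW(<factor>) = { ), *, int }.
In <elsepart> ::= <factor> int: add FIRST(int) = { int }.
Union: FOLLOW(<factor>) = { ), *, int }.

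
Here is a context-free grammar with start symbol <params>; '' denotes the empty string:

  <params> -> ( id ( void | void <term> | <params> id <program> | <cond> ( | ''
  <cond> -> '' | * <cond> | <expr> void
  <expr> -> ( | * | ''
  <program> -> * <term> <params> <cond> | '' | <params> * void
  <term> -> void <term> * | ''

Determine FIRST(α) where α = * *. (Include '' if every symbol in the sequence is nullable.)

{ * }

* is a terminal; add {*} and stop.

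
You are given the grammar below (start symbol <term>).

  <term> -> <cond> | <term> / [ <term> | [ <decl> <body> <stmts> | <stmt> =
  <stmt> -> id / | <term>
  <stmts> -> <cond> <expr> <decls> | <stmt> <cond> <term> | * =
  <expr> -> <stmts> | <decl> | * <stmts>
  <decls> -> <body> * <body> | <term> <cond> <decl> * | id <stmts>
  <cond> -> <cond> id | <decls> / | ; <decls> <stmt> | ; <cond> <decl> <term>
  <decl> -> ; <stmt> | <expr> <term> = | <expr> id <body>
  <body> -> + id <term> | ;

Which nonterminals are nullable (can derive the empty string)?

{ } (none)

No nonterminal has an empty production or an RHS whose symbols are all nullable.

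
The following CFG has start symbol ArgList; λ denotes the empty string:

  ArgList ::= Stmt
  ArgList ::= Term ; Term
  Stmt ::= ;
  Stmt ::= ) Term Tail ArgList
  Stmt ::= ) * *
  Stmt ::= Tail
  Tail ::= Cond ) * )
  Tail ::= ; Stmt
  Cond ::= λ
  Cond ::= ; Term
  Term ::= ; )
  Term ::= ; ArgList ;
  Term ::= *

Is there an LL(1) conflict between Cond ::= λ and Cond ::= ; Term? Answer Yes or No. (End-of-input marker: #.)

No

FIRST(λ) = { λ } and FIRST(; Term) = { ; }.
The first is nullable but FOLLOW(Cond) = { ) } is disjoint from FIRST of the second.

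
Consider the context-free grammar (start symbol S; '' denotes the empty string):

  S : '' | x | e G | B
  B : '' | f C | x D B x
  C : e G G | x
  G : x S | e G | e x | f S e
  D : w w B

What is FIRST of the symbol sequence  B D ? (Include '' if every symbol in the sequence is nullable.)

{ f, w, x }

Add FIRST(B)\{''} = { f, x }; B is nullable, continue.
Add FIRST(D) = { w }; D is not nullable, stop.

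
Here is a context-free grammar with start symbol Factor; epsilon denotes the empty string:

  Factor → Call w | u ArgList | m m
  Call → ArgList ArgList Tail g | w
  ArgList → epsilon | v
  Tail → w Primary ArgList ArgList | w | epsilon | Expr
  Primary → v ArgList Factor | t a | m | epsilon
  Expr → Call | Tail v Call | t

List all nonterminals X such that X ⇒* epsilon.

Directly nullable (have an epsilon-production): ArgList, Tail, Primary.
No other nonterminal has a production whose RHS symbols are all nullable.

{ ArgList, Primary, Tail }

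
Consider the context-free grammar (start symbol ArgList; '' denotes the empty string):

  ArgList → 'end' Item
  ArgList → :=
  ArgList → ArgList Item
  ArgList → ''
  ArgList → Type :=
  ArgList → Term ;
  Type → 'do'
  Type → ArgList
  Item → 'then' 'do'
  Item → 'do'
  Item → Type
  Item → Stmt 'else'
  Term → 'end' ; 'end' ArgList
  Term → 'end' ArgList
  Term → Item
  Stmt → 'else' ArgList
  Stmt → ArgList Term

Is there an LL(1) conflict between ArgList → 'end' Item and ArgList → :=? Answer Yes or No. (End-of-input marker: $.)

No

FIRST('end' Item) = { 'end' } and FIRST(:=) = { := }.
The FIRST sets are disjoint and neither alternative is nullable — no conflict.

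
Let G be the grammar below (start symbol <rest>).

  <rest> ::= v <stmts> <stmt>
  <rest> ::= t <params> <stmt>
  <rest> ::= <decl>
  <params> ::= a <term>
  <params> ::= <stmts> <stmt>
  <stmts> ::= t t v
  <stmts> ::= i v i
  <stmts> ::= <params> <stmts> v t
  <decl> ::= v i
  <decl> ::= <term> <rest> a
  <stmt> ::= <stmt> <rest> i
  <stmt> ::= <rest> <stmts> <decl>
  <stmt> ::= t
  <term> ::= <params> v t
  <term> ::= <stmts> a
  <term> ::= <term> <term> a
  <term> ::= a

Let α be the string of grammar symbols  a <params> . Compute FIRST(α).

a is a terminal; add {a} and stop.

{ a }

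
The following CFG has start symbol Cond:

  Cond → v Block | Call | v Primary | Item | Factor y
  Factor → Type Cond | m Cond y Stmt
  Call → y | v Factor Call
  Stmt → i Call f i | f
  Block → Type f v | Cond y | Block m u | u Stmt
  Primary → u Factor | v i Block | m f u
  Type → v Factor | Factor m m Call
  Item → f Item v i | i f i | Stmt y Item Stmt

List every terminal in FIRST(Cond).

Cond → v Block contributes {v}.
From Cond → Call: add FIRST(Call) = { v, y }.
Cond → v Primary contributes {v}.
From Cond → Item: add FIRST(Item) = { f, i }.
From Cond → Factor y: add FIRST(Factor) = { m, v }.
Union: FIRST(Cond) = { f, i, m, v, y }.

{ f, i, m, v, y }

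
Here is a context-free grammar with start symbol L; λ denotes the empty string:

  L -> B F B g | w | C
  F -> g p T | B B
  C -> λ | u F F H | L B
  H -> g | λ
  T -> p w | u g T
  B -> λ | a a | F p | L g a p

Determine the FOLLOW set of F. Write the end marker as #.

In L -> B F B g: add FIRST(B g) = { a, g, p, u, w }.
In C -> u F F H: add FIRST(F H)\{λ} = { a, g, p, u, w }.
  Since F H is nullable, also add FOLLOW(C) = { #, a, g, p, u, w }.
In C -> u F F H: add FIRST(H)\{λ} = { g }.
  Since H is nullable, also add FOLLOW(C) = { #, a, g, p, u, w }.
In B -> F p: add FIRST(p) = { p }.
Union: FOLLOW(F) = { #, a, g, p, u, w }.

{ #, a, g, p, u, w }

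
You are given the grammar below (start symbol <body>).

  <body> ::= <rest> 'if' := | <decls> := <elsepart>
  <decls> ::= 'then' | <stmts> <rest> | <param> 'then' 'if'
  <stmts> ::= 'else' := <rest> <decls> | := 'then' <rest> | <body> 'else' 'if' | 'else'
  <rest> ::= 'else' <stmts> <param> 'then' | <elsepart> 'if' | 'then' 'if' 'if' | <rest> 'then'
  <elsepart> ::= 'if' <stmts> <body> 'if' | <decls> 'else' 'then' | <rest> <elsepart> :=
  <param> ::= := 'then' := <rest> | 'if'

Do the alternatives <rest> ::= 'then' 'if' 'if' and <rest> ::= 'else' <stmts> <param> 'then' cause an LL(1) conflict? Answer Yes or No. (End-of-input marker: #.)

FIRST('then' 'if' 'if') = { 'then' } and FIRST('else' <stmts> <param> 'then') = { 'else' }.
The FIRST sets are disjoint and neither alternative is nullable — no conflict.

No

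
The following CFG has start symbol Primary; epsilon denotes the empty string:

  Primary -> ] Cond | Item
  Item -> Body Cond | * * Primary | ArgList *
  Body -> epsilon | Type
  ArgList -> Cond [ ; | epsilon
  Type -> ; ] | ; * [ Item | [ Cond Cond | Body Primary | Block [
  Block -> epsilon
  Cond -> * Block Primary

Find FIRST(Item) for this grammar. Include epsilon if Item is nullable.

From Item -> Body Cond: Body nullable, take FIRST(Body) ∪ FIRST(Cond) = { *, ;, [, ] }.
Item -> * * Primary contributes {*}.
From Item -> ArgList *: ArgList nullable, take FIRST(ArgList) ∪ {*} = { * }.
Union: FIRST(Item) = { *, ;, [, ] }.

{ *, ;, [, ] }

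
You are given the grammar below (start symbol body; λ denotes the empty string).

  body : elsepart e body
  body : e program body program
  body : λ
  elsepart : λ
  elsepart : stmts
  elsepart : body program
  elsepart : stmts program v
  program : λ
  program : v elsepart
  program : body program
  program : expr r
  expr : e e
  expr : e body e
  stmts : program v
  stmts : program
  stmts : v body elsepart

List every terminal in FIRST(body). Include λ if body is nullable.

From body : elsepart e body: elsepart nullable, take FIRST(elsepart) ∪ {e} = { e, v }.
body : e program body program contributes {e}.
body : λ contributes λ.
Union: FIRST(body) = { e, v, λ }.

{ e, v, λ }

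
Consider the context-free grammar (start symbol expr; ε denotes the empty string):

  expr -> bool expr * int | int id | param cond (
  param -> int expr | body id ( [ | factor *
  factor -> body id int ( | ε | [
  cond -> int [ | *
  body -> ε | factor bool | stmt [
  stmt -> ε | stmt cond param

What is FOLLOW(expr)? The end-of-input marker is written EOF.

{ EOF, *, [, int }

expr is the start symbol, so EOF ∈ FOLLOW(expr).
In expr -> bool expr * int: add FIRST(* int) = { * }.
In param -> int expr: expr is at the end, add FOLLOW(param) = { *, [, int }.
Union: FOLLOW(expr) = { EOF, *, [, int }.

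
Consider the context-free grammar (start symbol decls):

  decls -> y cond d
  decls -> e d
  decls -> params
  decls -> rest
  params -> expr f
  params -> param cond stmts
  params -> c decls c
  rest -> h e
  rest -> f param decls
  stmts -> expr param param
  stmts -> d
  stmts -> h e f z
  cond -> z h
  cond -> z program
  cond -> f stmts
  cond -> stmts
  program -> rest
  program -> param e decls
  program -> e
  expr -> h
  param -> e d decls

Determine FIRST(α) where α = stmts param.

{ d, h }

Add FIRST(stmts) = { d, h }; stmts is not nullable, stop.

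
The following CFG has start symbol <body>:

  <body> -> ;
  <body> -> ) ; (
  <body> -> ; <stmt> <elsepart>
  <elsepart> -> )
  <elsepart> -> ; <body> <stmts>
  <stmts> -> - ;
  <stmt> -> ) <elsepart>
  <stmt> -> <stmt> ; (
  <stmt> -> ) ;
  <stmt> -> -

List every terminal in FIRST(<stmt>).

<stmt> -> ) <elsepart> contributes {)}.
From <stmt> -> <stmt> ; (: add FIRST(<stmt>) = { ), - }.
<stmt> -> ) ; contributes {)}.
<stmt> -> - contributes {-}.
Union: FIRST(<stmt>) = { ), - }.

{ ), - }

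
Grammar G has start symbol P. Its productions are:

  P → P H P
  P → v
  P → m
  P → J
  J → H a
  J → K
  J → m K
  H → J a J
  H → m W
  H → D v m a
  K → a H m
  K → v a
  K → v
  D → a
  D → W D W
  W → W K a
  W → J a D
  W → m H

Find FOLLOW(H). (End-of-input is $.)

{ a, m, v }

In P → P H P: add FIRST(P) = { a, m, v }.
In J → H a: add FIRST(a) = { a }.
In K → a H m: add FIRST(m) = { m }.
In W → m H: H is at the end, add FOLLOW(W) = { a, m, v }.
Union: FOLLOW(H) = { a, m, v }.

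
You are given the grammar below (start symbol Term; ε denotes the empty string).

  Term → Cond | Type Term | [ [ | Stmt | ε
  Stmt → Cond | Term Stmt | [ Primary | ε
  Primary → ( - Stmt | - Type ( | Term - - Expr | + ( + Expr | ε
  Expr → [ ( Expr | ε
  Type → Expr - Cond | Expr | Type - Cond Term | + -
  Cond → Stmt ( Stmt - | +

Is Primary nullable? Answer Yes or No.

Primary has an ε-production, so Primary ⇒ ε.

Yes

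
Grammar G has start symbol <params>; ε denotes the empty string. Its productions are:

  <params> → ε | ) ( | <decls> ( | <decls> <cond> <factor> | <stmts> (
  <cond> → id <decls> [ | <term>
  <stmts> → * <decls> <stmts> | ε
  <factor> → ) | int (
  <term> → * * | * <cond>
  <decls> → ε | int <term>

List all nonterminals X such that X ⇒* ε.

Directly nullable (have an ε-production): <params>, <stmts>, <decls>.
No other nonterminal has a production whose RHS symbols are all nullable.

{ <decls>, <params>, <stmts> }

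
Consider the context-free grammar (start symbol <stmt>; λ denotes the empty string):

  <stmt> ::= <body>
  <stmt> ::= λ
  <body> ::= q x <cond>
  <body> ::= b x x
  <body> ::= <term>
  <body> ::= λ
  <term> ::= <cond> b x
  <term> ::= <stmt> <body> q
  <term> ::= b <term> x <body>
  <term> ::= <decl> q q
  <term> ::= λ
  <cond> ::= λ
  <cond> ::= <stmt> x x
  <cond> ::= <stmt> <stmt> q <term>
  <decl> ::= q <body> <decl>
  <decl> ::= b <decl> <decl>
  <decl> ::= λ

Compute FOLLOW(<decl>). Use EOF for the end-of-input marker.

In <term> ::= <decl> q q: add FIRST(q q) = { q }.
In <decl> ::= q <body> <decl>: <decl> is at the end, add FOLLOW(<decl>) = { b, q }.
In <decl> ::= b <decl> <decl>: add FIRST(<decl>)\{λ} = { b, q }.
  Since <decl> is nullable, also add FOLLOW(<decl>) = { b, q }.
In <decl> ::= b <decl> <decl>: <decl> is at the end, add FOLLOW(<decl>) = { b, q }.
Union: FOLLOW(<decl>) = { b, q }.

{ b, q }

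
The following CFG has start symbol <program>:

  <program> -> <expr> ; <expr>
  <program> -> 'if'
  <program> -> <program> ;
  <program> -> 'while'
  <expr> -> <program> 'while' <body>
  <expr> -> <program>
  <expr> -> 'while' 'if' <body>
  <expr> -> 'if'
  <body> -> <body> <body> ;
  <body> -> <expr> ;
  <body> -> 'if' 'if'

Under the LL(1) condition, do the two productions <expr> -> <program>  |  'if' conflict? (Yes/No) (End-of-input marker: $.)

Yes

FIRST(<program>) = { 'if', 'while' } and FIRST('if') = { 'if' }.
Both contain 'if', so the two alternatives are not disjoint — LL(1) conflict.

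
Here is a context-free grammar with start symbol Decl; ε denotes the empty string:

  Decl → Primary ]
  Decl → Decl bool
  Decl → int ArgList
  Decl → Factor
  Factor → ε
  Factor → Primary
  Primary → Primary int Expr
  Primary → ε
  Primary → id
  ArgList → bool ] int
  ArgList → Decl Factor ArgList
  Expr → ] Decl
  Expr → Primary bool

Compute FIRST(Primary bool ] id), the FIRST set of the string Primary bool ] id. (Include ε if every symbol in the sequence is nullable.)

{ bool, id, int }

Add FIRST(Primary)\{ε} = { id, int }; Primary is nullable, continue.
bool is a terminal; add {bool} and stop.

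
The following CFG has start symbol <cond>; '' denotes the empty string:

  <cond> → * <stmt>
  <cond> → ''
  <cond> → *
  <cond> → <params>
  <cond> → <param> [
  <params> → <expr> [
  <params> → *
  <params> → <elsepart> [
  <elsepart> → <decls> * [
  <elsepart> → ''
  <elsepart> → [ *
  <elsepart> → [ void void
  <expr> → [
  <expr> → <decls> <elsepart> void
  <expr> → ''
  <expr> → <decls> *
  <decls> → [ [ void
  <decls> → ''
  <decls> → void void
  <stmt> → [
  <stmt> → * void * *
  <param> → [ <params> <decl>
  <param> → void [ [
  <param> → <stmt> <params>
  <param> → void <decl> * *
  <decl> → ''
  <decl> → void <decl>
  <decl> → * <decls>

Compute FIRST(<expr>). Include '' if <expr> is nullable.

<expr> → [ contributes {[}.
From <expr> → <decls> <elsepart> void: <decls>, <elsepart> nullable, take FIRST(<decls>) ∪ FIRST(<elsepart>) ∪ {void} = { *, [, void }.
<expr> → '' contributes ''.
From <expr> → <decls> *: <decls> nullable, take FIRST(<decls>) ∪ {*} = { *, [, void }.
Union: FIRST(<expr>) = { *, [, void, '' }.

{ *, [, void, '' }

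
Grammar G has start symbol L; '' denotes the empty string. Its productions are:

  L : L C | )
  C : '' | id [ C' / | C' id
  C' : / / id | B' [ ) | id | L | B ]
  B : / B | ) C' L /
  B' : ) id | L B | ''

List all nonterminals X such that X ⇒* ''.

{ B', C }

Directly nullable (have an ''-production): C, B'.
No other nonterminal has a production whose RHS symbols are all nullable.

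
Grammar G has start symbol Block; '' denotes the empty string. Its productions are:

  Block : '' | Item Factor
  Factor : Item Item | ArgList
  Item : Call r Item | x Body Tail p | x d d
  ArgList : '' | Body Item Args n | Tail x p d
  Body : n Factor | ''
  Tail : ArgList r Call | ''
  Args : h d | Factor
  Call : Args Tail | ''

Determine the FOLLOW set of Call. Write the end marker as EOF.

{ p, r, x }

In Item : Call r Item: add FIRST(r Item) = { r }.
In Tail : ArgList r Call: Call is at the end, add FOLLOW(Tail) = { p, r, x }.
Union: FOLLOW(Call) = { p, r, x }.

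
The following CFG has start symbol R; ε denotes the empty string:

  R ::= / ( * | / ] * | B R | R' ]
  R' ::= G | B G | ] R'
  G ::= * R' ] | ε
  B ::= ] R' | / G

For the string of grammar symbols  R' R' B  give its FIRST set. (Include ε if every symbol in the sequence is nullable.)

{ *, /, ] }

Add FIRST(R')\{ε} = { *, /, ] }; R' is nullable, continue.
Add FIRST(R')\{ε} = { *, /, ] }; R' is nullable, continue.
Add FIRST(B) = { /, ] }; B is not nullable, stop.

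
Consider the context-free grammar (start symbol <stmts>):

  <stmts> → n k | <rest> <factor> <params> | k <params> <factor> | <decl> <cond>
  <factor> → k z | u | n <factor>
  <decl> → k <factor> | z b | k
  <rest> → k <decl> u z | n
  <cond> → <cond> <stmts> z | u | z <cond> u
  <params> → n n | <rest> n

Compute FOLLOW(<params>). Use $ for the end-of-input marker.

{ $, k, n, u, z }

In <stmts> → <rest> <factor> <params>: <params> is at the end, add FOLLOW(<stmts>) = { $, z }.
In <stmts> → k <params> <factor>: add FIRST(<factor>) = { k, n, u }.
Union: FOLLOW(<params>) = { $, k, n, u, z }.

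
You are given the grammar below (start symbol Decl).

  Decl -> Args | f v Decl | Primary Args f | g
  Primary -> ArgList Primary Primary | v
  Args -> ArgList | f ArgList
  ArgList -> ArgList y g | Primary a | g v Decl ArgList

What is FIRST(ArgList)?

From ArgList -> ArgList y g: add FIRST(ArgList) = { g, v }.
From ArgList -> Primary a: add FIRST(Primary) = { g, v }.
ArgList -> g v Decl ArgList contributes {g}.
Union: FIRST(ArgList) = { g, v }.

{ g, v }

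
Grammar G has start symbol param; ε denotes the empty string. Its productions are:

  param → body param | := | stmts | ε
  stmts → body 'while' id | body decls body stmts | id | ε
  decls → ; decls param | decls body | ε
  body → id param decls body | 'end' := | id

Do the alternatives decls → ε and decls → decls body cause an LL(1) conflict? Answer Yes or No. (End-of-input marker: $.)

FIRST(ε) = { ε } and FIRST(decls body) = { 'end', ;, id }.
The first alternative is nullable and FOLLOW(decls) = { 'end', :=, id } shares 'end' with FIRST of the second — conflict.

Yes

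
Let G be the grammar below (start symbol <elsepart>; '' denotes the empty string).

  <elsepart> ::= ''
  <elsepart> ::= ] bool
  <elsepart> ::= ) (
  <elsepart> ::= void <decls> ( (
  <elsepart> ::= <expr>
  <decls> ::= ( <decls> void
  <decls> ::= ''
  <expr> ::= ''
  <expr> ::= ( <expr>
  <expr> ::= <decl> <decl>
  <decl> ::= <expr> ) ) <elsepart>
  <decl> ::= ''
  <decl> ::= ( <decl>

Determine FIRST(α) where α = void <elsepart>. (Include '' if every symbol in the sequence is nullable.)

{ void }

void is a terminal; add {void} and stop.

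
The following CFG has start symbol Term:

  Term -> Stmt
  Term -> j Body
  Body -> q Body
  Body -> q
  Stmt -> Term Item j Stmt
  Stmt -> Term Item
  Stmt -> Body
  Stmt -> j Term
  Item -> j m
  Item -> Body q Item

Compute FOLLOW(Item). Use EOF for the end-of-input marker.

In Stmt -> Term Item j Stmt: add FIRST(j Stmt) = { j }.
In Stmt -> Term Item: Item is at the end, add FOLLOW(Stmt) = { EOF, j, q }.
In Item -> Body q Item: Item is at the end, add FOLLOW(Item) = { EOF, j, q }.
Union: FOLLOW(Item) = { EOF, j, q }.

{ EOF, j, q }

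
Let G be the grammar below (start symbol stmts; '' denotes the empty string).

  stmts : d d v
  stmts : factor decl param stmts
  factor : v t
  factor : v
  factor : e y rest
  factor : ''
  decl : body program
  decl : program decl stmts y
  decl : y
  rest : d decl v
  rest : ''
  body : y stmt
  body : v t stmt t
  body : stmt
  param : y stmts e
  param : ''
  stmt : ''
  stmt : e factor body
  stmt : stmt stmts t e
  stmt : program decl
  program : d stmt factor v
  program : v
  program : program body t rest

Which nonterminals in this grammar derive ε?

{ body, factor, param, rest, stmt }

Directly nullable (have an ''-production): factor, rest, param, stmt.
body : stmt with every symbol nullable, so body is nullable.
No other nonterminal has a production whose RHS symbols are all nullable.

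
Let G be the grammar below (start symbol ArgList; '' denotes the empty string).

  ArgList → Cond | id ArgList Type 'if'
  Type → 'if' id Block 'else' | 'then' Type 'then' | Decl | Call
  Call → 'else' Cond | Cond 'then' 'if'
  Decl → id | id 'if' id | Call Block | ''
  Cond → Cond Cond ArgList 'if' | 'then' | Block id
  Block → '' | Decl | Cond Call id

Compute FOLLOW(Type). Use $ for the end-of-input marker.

In ArgList → id ArgList Type 'if': add FIRST('if') = { 'if' }.
In Type → 'then' Type 'then': add FIRST('then') = { 'then' }.
Union: FOLLOW(Type) = { 'if', 'then' }.

{ 'if', 'then' }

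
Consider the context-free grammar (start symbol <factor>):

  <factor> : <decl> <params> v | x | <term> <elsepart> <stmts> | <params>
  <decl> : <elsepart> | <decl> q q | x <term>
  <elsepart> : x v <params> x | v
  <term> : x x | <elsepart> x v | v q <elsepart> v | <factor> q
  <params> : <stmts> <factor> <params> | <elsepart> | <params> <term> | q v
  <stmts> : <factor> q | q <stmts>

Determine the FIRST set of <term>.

{ q, v, x }

<term> : x x contributes {x}.
From <term> : <elsepart> x v: add FIRST(<elsepart>) = { v, x }.
<term> : v q <elsepart> v contributes {v}.
From <term> : <factor> q: add FIRST(<factor>) = { q, v, x }.
Union: FIRST(<term>) = { q, v, x }.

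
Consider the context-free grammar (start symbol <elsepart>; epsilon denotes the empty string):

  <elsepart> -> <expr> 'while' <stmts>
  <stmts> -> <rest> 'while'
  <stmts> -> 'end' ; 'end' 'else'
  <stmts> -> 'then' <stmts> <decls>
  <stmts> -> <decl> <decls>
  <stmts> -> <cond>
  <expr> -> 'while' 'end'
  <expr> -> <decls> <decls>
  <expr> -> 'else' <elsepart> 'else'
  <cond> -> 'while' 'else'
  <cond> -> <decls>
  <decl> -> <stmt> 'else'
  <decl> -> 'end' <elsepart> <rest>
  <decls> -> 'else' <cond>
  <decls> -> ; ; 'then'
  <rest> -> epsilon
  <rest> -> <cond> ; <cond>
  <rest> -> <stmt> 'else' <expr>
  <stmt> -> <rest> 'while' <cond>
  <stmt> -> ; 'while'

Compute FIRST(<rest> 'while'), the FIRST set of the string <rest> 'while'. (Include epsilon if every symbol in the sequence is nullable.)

{ 'else', 'while', ; }

Add FIRST(<rest>)\{epsilon} = { 'else', 'while', ; }; <rest> is nullable, continue.
'while' is a terminal; add {'while'} and stop.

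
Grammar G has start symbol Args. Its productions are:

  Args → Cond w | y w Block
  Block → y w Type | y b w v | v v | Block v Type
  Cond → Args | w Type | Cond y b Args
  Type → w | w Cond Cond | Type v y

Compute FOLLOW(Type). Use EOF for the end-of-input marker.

In Block → y w Type: Type is at the end, add FOLLOW(Block) = { EOF, v, w, y }.
In Block → Block v Type: Type is at the end, add FOLLOW(Block) = { EOF, v, w, y }.
In Cond → w Type: Type is at the end, add FOLLOW(Cond) = { EOF, v, w, y }.
In Type → Type v y: add FIRST(v y) = { v }.
Union: FOLLOW(Type) = { EOF, v, w, y }.

{ EOF, v, w, y }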